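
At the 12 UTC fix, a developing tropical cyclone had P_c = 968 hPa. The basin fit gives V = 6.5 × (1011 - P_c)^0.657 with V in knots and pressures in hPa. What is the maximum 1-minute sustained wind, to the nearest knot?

ΔP = 1011 − 968 = 43 hPa.
43^0.657 ≈ 11.836.
V ≈ 6.5 × 11.836 ≈ 76.9 kt.

77 kt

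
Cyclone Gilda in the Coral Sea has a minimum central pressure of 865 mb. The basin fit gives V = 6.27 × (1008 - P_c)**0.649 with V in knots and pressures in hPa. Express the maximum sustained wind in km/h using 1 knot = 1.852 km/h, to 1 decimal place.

ΔP = 1008 − 865 = 143 mb.
V ≈ 6.27 × 143^0.649 = 6.27 × 25.050 ≈ 157.065 kt.
157.065 × 1.852 ≈ 290.89 km/h → 290.9 km/h.

290.9 km/h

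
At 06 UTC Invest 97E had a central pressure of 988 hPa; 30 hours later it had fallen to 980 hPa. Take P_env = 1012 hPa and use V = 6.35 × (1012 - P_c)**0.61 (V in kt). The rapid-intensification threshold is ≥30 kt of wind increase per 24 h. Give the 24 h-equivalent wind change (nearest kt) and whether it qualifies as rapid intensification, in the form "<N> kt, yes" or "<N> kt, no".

7 kt, no

V₁: ΔP = 24, V ≈ 6.35 × 24^0.61 ≈ 44.13 kt.
V₂: ΔP = 32, V ≈ 6.35 × 32^0.61 ≈ 52.59 kt.
ΔV over 30 h = 8.46 kt → 24 h equivalent = 8.46 × 24/30 ≈ 6.77 kt.
7 kt < 30 kt ⇒ not rapid intensification.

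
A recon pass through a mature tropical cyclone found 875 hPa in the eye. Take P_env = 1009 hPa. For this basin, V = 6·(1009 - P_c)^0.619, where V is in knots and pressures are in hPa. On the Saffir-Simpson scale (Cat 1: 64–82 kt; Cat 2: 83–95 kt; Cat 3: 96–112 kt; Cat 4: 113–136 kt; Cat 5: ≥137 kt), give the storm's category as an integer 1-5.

ΔP = 1009 − 875 = 134 hPa.
V ≈ 6 × 134^0.619 = 6 × 20.73 ≈ 124 kt.
124 kt falls in the Category 4 band.

4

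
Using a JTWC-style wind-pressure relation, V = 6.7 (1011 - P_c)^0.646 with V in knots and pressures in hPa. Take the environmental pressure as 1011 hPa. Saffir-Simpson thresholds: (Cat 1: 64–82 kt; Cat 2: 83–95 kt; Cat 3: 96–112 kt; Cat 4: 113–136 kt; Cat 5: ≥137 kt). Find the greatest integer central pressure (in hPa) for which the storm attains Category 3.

Category 3 begins at V = 96 kt.
Required ΔP = (96/6.7)^(1/0.646) = 14.328^1.548 ≈ 61.63 hPa.
P_c ≤ 1011 − 61.63 = 949.37, so the highest integer P_c is 949 hPa.

949 hPa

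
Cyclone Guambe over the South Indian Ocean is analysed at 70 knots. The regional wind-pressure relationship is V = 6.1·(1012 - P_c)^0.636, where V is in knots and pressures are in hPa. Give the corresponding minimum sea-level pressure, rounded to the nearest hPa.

ΔP = (V / 6.1)^(1/0.636) = (70/6.1)^1.572.
70/6.1 = 11.475; 11.475^1.572 ≈ 46.38 hPa.
P_c = 1012 − 46.38 = 965.62 ≈ 966 hPa.

966 hPa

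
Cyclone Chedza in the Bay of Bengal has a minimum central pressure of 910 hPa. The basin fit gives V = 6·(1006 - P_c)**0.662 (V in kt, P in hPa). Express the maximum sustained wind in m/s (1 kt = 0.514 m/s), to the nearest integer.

ΔP = 1006 − 910 = 96 hPa.
V ≈ 6 × 96^0.662 = 6 × 20.524 ≈ 123.144 kt.
123.144 × 0.514 ≈ 63.30 m/s → 63 m/s.

63 m/s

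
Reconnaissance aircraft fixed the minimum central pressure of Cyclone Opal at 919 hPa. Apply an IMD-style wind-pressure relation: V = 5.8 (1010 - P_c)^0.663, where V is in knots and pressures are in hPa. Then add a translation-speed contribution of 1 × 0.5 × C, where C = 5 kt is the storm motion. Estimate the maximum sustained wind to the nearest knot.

ΔP = 1010 − 919 = 91 hPa.
91^0.663 ≈ 19.900.
V ≈ 5.8 × 19.900 ≈ 115.4 kt.
Translation term: 1 × 0.5 × 5 = 2.5 kt.
Corrected V ≈ 117.9 kt → 118 kt.

118 kt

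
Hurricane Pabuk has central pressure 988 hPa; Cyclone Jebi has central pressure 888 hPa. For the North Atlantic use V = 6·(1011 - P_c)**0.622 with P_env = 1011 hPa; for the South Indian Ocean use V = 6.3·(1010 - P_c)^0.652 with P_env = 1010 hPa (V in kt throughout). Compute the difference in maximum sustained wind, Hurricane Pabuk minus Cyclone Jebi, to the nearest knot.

-102 kt

Hurricane Pabuk: ΔP = 23; V ≈ 6 × 23^0.622 ≈ 42.18 kt.
Cyclone Jebi: ΔP = 122; V ≈ 6.3 × 122^0.652 ≈ 144.43 kt.
Difference ≈ 42.18 − 144.43 = -102.25 → -102 kt.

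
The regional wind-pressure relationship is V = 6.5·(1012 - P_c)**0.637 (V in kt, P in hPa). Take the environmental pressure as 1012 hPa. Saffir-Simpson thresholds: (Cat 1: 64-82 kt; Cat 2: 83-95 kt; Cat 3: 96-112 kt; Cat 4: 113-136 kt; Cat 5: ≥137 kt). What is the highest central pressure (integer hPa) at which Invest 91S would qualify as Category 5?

892 hPa

Category 5 begins at V = 137 kt.
Required ΔP = (137/6.5)^(1/0.637) = 21.077^1.570 ≈ 119.73 hPa.
P_c ≤ 1012 − 119.73 = 892.27, so the highest integer P_c is 892 hPa.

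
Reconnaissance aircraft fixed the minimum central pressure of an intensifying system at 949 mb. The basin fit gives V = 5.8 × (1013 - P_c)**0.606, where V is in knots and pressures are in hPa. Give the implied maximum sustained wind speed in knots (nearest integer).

ΔP = 1013 − 949 = 64 mb.
64^0.606 ≈ 12.432.
V ≈ 5.8 × 12.432 ≈ 72.1 kt.

72 kt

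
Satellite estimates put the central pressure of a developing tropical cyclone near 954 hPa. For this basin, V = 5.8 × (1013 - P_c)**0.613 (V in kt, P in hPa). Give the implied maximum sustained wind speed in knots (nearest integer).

ΔP = 1013 − 954 = 59 hPa.
59^0.613 ≈ 12.177.
V ≈ 5.8 × 12.177 ≈ 70.6 kt.

71 kt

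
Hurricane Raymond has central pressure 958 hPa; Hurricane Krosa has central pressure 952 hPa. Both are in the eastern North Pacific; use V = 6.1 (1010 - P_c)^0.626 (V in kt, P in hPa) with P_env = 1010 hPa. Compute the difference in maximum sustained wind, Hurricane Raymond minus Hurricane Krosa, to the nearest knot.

Hurricane Raymond: ΔP = 52; V ≈ 6.1 × 52^0.626 ≈ 72.37 kt.
Hurricane Krosa: ΔP = 58; V ≈ 6.1 × 58^0.626 ≈ 77.49 kt.
Difference ≈ 72.37 − 77.49 = -5.12 → -5 kt.

-5 kt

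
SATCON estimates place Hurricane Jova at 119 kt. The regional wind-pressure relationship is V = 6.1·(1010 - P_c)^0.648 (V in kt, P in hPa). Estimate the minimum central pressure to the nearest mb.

912 mb

ΔP = (V / 6.1)^(1/0.648) = (119/6.1)^1.543.
119/6.1 = 19.508; 19.508^1.543 ≈ 97.97 mb.
P_c = 1010 − 97.97 = 912.03 ≈ 912 mb.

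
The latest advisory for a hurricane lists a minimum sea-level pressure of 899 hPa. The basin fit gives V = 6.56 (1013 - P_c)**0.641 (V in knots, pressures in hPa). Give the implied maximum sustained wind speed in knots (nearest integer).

ΔP = 1013 − 899 = 114 hPa.
114^0.641 ≈ 20.820.
V ≈ 6.56 × 20.820 ≈ 136.6 kt.

137 kt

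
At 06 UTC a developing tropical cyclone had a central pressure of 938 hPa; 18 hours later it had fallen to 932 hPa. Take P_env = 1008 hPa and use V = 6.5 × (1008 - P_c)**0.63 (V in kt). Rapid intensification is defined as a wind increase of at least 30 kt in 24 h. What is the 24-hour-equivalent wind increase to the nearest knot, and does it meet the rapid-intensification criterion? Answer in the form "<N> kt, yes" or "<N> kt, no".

V₁: ΔP = 70, V ≈ 6.5 × 70^0.63 ≈ 94.48 kt.
V₂: ΔP = 76, V ≈ 6.5 × 76^0.63 ≈ 99.50 kt.
ΔV over 18 h = 5.02 kt → 24 h equivalent = 5.02 × 24/18 ≈ 6.69 kt.
7 kt < 30 kt ⇒ not rapid intensification.

7 kt, no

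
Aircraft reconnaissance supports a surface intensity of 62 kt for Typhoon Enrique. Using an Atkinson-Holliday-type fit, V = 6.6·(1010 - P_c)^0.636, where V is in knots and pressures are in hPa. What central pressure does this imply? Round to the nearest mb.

976 mb

ΔP = (V / 6.6)^(1/0.636) = (62/6.6)^1.572.
62/6.6 = 9.394; 9.394^1.572 ≈ 33.86 mb.
P_c = 1010 − 33.86 = 976.14 ≈ 976 mb.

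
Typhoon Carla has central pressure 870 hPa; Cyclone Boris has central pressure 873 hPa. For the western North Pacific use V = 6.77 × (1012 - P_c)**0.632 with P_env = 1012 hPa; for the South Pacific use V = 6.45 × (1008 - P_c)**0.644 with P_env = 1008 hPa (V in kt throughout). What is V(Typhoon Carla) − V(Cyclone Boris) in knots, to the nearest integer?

3 kt

Typhoon Carla: ΔP = 142; V ≈ 6.77 × 142^0.632 ≈ 155.18 kt.
Cyclone Boris: ΔP = 135; V ≈ 6.45 × 135^0.644 ≈ 151.88 kt.
Difference ≈ 155.18 − 151.88 = 3.30 → 3 kt.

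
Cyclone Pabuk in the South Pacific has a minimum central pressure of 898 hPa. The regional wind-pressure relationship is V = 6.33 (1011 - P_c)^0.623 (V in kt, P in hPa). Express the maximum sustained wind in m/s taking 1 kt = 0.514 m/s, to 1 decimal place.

61.9 m/s

ΔP = 1011 − 898 = 113 hPa.
V ≈ 6.33 × 113^0.623 = 6.33 × 19.014 ≈ 120.357 kt.
120.357 × 0.514 ≈ 61.86 m/s → 61.9 m/s.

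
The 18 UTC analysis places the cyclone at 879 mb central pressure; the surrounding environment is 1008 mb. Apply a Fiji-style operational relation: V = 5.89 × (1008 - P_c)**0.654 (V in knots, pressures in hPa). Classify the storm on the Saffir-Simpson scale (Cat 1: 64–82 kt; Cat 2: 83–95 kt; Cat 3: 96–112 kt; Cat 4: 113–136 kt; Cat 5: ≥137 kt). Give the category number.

ΔP = 1008 − 879 = 129 mb.
V ≈ 5.89 × 129^0.654 = 5.89 × 24.01 ≈ 141 kt.
141 kt falls in the Category 5 band.

5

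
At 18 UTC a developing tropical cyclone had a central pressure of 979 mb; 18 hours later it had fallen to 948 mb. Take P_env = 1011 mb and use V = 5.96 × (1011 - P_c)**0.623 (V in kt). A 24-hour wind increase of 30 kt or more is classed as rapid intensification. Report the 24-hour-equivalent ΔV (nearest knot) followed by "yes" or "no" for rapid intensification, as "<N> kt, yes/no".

V₁: ΔP = 32, V ≈ 5.96 × 32^0.623 ≈ 51.64 kt.
V₂: ΔP = 63, V ≈ 5.96 × 63^0.623 ≈ 78.75 kt.
ΔV over 18 h = 27.11 kt → 24 h equivalent = 27.11 × 24/18 ≈ 36.15 kt.
36 kt ≥ 30 kt ⇒ rapid intensification.

36 kt, yes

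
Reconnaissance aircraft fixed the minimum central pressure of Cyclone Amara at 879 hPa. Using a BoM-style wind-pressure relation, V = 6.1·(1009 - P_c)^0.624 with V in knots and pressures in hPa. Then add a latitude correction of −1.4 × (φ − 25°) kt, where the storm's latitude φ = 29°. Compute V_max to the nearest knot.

122 kt

ΔP = 1009 − 879 = 130 hPa.
130^0.624 ≈ 20.850.
V ≈ 6.1 × 20.850 ≈ 127.2 kt.
Latitude correction: −1.4 × (29 − 25) = -5.6 kt.
Corrected V ≈ 121.6 kt → 122 kt.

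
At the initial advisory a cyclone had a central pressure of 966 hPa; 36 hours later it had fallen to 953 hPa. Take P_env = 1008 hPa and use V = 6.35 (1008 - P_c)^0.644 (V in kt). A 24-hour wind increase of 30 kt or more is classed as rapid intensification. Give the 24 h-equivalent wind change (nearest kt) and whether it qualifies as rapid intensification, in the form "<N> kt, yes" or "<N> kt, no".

V₁: ΔP = 42, V ≈ 6.35 × 42^0.644 ≈ 70.49 kt.
V₂: ΔP = 55, V ≈ 6.35 × 55^0.644 ≈ 83.86 kt.
ΔV over 36 h = 13.37 kt → 24 h equivalent = 13.37 × 24/36 ≈ 8.91 kt.
9 kt < 30 kt ⇒ not rapid intensification.

9 kt, no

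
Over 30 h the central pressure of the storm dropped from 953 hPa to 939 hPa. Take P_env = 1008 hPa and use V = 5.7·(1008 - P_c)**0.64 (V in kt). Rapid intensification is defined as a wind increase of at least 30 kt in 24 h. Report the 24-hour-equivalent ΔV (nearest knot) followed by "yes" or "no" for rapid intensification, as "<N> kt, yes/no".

9 kt, no

V₁: ΔP = 55, V ≈ 5.7 × 55^0.64 ≈ 74.08 kt.
V₂: ΔP = 69, V ≈ 5.7 × 69^0.64 ≈ 85.65 kt.
ΔV over 30 h = 11.57 kt → 24 h equivalent = 11.57 × 24/30 ≈ 9.26 kt.
9 kt < 30 kt ⇒ not rapid intensification.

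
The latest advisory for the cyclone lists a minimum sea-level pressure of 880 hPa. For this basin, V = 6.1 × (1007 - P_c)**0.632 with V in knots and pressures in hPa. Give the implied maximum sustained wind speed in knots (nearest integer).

130 kt

ΔP = 1007 − 880 = 127 hPa.
127^0.632 ≈ 21.360.
V ≈ 6.1 × 21.360 ≈ 130.3 kt.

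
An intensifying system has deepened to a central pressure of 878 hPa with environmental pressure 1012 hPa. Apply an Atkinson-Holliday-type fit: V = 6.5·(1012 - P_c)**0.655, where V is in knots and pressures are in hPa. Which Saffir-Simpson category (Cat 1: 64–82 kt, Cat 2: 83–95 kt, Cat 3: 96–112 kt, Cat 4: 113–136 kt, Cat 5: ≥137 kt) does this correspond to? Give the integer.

5

ΔP = 1012 − 878 = 134 hPa.
V ≈ 6.5 × 134^0.655 = 6.5 × 24.73 ≈ 161 kt.
161 kt falls in the Category 5 band.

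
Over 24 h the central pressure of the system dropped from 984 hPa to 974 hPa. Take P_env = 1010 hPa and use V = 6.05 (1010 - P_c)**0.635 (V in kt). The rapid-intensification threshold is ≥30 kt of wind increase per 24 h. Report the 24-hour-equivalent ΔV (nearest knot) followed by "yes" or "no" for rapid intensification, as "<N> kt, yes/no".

V₁: ΔP = 26, V ≈ 6.05 × 26^0.635 ≈ 47.89 kt.
V₂: ΔP = 36, V ≈ 6.05 × 36^0.635 ≈ 58.89 kt.
ΔV over 24 h = 11.00 kt → 24 h equivalent = 11.00 × 24/24 ≈ 11.00 kt.
11 kt < 30 kt ⇒ not rapid intensification.

11 kt, no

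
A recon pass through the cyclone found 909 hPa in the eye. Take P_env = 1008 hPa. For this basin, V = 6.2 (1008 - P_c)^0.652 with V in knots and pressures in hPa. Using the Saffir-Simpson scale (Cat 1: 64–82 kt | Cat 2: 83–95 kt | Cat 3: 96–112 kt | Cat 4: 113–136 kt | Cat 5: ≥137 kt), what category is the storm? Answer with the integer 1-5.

ΔP = 1008 − 909 = 99 hPa.
V ≈ 6.2 × 99^0.652 = 6.2 × 20.01 ≈ 124 kt.
124 kt falls in the Category 4 band.

4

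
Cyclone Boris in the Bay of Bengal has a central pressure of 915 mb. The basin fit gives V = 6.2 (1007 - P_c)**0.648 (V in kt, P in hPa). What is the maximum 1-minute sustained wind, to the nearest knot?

ΔP = 1007 − 915 = 92 mb.
92^0.648 ≈ 18.730.
V ≈ 6.2 × 18.730 ≈ 116.1 kt.

116 kt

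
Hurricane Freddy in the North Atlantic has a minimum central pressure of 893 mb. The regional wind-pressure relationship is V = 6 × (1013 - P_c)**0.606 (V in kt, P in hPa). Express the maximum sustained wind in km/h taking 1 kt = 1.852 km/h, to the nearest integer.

202 km/h

ΔP = 1013 − 893 = 120 mb.
V ≈ 6 × 120^0.606 = 6 × 18.196 ≈ 109.178 kt.
109.178 × 1.852 ≈ 202.20 km/h → 202 km/h.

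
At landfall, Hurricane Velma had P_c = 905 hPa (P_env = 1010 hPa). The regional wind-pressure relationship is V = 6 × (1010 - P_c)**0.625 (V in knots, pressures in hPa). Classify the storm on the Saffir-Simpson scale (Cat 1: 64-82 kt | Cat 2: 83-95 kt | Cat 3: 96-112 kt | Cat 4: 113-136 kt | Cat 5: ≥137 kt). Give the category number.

3

ΔP = 1010 − 905 = 105 hPa.
V ≈ 6 × 105^0.625 = 6 × 18.33 ≈ 110 kt.
110 kt falls in the Category 3 band.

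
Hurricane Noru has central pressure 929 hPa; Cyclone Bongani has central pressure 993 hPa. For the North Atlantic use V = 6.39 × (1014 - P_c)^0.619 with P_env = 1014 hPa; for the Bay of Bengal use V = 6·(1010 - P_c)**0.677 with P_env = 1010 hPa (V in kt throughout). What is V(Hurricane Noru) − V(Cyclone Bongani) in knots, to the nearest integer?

59 kt

Hurricane Noru: ΔP = 85; V ≈ 6.39 × 85^0.619 ≈ 99.96 kt.
Cyclone Bongani: ΔP = 17; V ≈ 6 × 17^0.677 ≈ 40.85 kt.
Difference ≈ 99.96 − 40.85 = 59.11 → 59 kt.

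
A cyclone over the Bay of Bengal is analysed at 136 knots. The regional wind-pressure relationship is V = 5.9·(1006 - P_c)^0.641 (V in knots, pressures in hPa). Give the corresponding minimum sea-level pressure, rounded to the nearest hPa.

ΔP = (V / 5.9)^(1/0.641) = (136/5.9)^1.560.
136/5.9 = 23.051; 23.051^1.560 ≈ 133.62 hPa.
P_c = 1006 − 133.62 = 872.38 ≈ 872 hPa.

872 hPa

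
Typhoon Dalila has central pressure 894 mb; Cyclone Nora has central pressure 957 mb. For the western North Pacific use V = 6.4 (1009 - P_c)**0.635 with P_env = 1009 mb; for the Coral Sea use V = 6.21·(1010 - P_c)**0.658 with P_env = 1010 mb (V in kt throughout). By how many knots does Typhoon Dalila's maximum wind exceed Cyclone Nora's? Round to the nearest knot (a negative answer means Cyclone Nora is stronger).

Typhoon Dalila: ΔP = 115; V ≈ 6.4 × 115^0.635 ≈ 130.23 kt.
Cyclone Nora: ΔP = 53; V ≈ 6.21 × 53^0.658 ≈ 84.66 kt.
Difference ≈ 130.23 − 84.66 = 45.57 → 46 kt.

46 kt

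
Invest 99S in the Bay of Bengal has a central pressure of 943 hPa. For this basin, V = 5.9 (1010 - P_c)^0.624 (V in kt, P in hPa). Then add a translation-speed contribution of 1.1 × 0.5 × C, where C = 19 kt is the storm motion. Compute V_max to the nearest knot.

92 kt

ΔP = 1010 − 943 = 67 hPa.
67^0.624 ≈ 13.787.
V ≈ 5.9 × 13.787 ≈ 81.3 kt.
Translation term: 1.1 × 0.5 × 19 = 10.45 kt.
Corrected V ≈ 91.75 kt → 92 kt.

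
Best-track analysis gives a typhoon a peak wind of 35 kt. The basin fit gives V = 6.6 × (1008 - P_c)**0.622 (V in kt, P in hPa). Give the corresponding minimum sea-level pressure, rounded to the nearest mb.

993 mb

ΔP = (V / 6.6)^(1/0.622) = (35/6.6)^1.608.
35/6.6 = 5.303; 5.303^1.608 ≈ 14.62 mb.
P_c = 1008 − 14.62 = 993.38 ≈ 993 mb.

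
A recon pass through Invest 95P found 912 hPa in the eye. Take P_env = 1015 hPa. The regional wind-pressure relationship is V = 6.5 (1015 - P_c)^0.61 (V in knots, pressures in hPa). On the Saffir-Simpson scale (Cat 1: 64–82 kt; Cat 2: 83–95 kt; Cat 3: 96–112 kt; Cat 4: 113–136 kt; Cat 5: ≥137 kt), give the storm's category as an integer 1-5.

ΔP = 1015 − 912 = 103 hPa.
V ≈ 6.5 × 103^0.61 = 6.5 × 16.90 ≈ 110 kt.
110 kt falls in the Category 3 band.

3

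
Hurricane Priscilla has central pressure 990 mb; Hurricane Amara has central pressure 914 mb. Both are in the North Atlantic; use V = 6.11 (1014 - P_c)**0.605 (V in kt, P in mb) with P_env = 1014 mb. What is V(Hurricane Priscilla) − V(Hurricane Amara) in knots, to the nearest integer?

Hurricane Priscilla: ΔP = 24; V ≈ 6.11 × 24^0.605 ≈ 41.79 kt.
Hurricane Amara: ΔP = 100; V ≈ 6.11 × 100^0.605 ≈ 99.09 kt.
Difference ≈ 41.79 − 99.09 = -57.30 → -57 kt.

-57 kt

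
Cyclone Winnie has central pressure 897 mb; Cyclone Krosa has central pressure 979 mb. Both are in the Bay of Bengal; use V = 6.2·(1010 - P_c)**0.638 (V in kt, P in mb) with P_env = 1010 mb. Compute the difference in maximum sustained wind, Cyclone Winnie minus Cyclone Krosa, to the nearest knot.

71 kt

Cyclone Winnie: ΔP = 113; V ≈ 6.2 × 113^0.638 ≈ 126.55 kt.
Cyclone Krosa: ΔP = 31; V ≈ 6.2 × 31^0.638 ≈ 55.45 kt.
Difference ≈ 126.55 − 55.45 = 71.10 → 71 kt.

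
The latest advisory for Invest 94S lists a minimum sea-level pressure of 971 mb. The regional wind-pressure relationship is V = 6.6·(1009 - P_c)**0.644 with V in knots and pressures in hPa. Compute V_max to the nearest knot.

69 kt

ΔP = 1009 − 971 = 38 mb.
38^0.644 ≈ 10.408.
V ≈ 6.6 × 10.408 ≈ 68.7 kt.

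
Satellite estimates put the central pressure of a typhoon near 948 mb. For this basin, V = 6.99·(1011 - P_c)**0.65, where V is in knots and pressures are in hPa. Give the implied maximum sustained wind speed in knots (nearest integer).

103 kt

ΔP = 1011 − 948 = 63 mb.
63^0.65 ≈ 14.776.
V ≈ 6.99 × 14.776 ≈ 103.3 kt.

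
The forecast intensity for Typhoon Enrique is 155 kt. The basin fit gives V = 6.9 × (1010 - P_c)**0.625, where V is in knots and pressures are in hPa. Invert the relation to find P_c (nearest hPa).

ΔP = (V / 6.9)^(1/0.625) = (155/6.9)^1.600.
155/6.9 = 22.464; 22.464^1.600 ≈ 145.34 hPa.
P_c = 1010 − 145.34 = 864.66 ≈ 865 hPa.

865 hPa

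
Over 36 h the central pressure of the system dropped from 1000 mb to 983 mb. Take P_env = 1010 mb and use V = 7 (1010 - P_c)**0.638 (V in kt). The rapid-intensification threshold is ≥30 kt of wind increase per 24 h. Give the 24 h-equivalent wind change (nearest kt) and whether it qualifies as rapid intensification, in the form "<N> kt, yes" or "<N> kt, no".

V₁: ΔP = 10, V ≈ 7 × 10^0.638 ≈ 30.42 kt.
V₂: ΔP = 27, V ≈ 7 × 27^0.638 ≈ 57.32 kt.
ΔV over 36 h = 26.90 kt → 24 h equivalent = 26.90 × 24/36 ≈ 17.93 kt.
18 kt < 30 kt ⇒ not rapid intensification.

18 kt, no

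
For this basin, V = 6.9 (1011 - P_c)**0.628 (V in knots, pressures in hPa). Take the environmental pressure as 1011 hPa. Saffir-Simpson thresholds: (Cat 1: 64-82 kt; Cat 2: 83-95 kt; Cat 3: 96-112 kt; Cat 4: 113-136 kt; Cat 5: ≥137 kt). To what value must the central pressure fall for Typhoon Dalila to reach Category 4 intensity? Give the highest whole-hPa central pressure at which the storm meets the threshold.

Category 4 begins at V = 113 kt.
Required ΔP = (113/6.9)^(1/0.628) = 16.377^1.592 ≈ 85.80 hPa.
P_c ≤ 1011 − 85.80 = 925.20, so the highest integer P_c is 925 hPa.

925 hPa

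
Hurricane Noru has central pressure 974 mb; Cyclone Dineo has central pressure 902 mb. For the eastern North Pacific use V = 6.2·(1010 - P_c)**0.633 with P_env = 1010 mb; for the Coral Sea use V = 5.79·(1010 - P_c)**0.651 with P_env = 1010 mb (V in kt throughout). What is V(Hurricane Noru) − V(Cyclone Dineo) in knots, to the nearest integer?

Hurricane Noru: ΔP = 36; V ≈ 6.2 × 36^0.633 ≈ 59.91 kt.
Cyclone Dineo: ΔP = 108; V ≈ 5.79 × 108^0.651 ≈ 122.02 kt.
Difference ≈ 59.91 − 122.02 = -62.11 → -62 kt.

-62 kt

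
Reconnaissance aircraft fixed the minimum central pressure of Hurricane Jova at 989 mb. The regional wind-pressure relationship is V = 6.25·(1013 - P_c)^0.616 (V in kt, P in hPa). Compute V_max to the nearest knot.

44 kt

ΔP = 1013 − 989 = 24 mb.
24^0.616 ≈ 7.083.
V ≈ 6.25 × 7.083 ≈ 44.3 kt.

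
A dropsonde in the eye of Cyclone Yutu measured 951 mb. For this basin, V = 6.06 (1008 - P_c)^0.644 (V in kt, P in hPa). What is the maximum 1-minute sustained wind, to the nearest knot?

82 kt

ΔP = 1008 − 951 = 57 mb.
57^0.644 ≈ 13.514.
V ≈ 6.06 × 13.514 ≈ 81.9 kt.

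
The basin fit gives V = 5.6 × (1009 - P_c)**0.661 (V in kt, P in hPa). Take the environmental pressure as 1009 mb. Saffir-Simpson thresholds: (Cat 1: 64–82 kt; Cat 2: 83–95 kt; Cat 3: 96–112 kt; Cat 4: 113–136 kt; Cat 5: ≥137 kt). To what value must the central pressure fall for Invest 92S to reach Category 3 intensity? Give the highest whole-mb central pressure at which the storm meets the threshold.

935 mb

Category 3 begins at V = 96 kt.
Required ΔP = (96/5.6)^(1/0.661) = 17.143^1.513 ≈ 73.62 mb.
P_c ≤ 1009 − 73.62 = 935.38, so the highest integer P_c is 935 mb.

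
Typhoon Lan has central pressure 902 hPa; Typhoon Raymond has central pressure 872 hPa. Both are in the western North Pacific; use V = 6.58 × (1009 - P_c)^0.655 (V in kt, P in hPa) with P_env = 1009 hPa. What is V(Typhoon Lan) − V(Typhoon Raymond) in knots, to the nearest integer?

-25 kt

Typhoon Lan: ΔP = 107; V ≈ 6.58 × 107^0.655 ≈ 140.43 kt.
Typhoon Raymond: ΔP = 137; V ≈ 6.58 × 137^0.655 ≈ 165.11 kt.
Difference ≈ 140.43 − 165.11 = -24.68 → -25 kt.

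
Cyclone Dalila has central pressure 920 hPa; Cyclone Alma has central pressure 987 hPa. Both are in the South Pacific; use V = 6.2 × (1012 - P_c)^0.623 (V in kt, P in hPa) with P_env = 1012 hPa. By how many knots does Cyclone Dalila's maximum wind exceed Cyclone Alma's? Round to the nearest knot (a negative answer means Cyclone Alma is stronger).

58 kt

Cyclone Dalila: ΔP = 92; V ≈ 6.2 × 92^0.623 ≈ 103.71 kt.
Cyclone Alma: ΔP = 25; V ≈ 6.2 × 25^0.623 ≈ 46.06 kt.
Difference ≈ 103.71 − 46.06 = 57.65 → 58 kt.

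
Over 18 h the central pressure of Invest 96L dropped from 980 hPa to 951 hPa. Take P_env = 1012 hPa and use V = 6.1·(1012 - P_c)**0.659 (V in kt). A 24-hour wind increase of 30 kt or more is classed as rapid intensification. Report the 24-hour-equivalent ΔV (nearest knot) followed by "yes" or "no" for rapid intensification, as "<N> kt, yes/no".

V₁: ΔP = 32, V ≈ 6.1 × 32^0.659 ≈ 59.87 kt.
V₂: ΔP = 61, V ≈ 6.1 × 61^0.659 ≈ 91.59 kt.
ΔV over 18 h = 31.72 kt → 24 h equivalent = 31.72 × 24/18 ≈ 42.29 kt.
42 kt ≥ 30 kt ⇒ rapid intensification.

42 kt, yes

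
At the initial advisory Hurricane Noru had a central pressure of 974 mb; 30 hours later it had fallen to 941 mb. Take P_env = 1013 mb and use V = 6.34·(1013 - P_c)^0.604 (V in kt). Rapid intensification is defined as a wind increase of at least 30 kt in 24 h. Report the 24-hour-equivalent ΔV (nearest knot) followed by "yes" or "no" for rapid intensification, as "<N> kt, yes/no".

V₁: ΔP = 39, V ≈ 6.34 × 39^0.604 ≈ 57.96 kt.
V₂: ΔP = 72, V ≈ 6.34 × 72^0.604 ≈ 83.93 kt.
ΔV over 30 h = 25.97 kt → 24 h equivalent = 25.97 × 24/30 ≈ 20.78 kt.
21 kt < 30 kt ⇒ not rapid intensification.

21 kt, no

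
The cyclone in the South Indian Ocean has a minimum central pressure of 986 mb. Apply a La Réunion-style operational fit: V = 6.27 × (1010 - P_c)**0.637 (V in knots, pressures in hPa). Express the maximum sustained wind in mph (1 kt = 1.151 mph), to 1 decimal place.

54.6 mph

ΔP = 1010 − 986 = 24 mb.
V ≈ 6.27 × 24^0.637 = 6.27 × 7.572 ≈ 47.475 kt.
47.475 × 1.151 ≈ 54.64 mph → 54.6 mph.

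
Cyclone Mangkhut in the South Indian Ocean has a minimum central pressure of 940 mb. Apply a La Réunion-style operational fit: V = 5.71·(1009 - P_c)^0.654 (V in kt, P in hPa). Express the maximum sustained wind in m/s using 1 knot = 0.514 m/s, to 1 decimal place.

46.8 m/s

ΔP = 1009 − 940 = 69 mb.
V ≈ 5.71 × 69^0.654 = 5.71 × 15.944 ≈ 91.042 kt.
91.042 × 0.514 ≈ 46.80 m/s → 46.8 m/s.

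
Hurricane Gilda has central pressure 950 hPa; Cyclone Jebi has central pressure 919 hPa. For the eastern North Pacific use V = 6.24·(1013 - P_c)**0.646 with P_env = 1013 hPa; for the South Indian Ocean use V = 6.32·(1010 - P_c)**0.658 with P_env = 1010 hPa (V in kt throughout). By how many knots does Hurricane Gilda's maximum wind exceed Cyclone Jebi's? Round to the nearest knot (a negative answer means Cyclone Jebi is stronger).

Hurricane Gilda: ΔP = 63; V ≈ 6.24 × 63^0.646 ≈ 90.69 kt.
Cyclone Jebi: ΔP = 91; V ≈ 6.32 × 91^0.658 ≈ 122.96 kt.
Difference ≈ 90.69 − 122.96 = -32.27 → -32 kt.

-32 kt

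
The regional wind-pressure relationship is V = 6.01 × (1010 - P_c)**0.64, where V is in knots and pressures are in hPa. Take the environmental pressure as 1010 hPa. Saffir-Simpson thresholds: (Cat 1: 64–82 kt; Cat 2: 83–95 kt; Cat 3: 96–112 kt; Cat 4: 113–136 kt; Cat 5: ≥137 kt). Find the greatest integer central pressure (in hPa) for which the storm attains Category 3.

Category 3 begins at V = 96 kt.
Required ΔP = (96/6.01)^(1/0.64) = 15.973^1.562 ≈ 75.91 hPa.
P_c ≤ 1010 − 75.91 = 934.09, so the highest integer P_c is 934 hPa.

934 hPa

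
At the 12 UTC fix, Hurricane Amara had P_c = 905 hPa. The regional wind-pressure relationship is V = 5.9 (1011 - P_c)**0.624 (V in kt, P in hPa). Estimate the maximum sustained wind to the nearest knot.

ΔP = 1011 − 905 = 106 hPa.
106^0.624 ≈ 18.357.
V ≈ 5.9 × 18.357 ≈ 108.3 kt.

108 kt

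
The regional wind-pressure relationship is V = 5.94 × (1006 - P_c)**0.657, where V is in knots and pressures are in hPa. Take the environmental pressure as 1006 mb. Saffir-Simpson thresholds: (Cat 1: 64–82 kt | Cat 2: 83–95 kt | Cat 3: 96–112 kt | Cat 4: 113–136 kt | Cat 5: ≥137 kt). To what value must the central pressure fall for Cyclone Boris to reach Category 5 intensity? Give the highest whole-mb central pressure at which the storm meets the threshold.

887 mb

Category 5 begins at V = 137 kt.
Required ΔP = (137/5.94)^(1/0.657) = 23.064^1.522 ≈ 118.71 mb.
P_c ≤ 1006 − 118.71 = 887.29, so the highest integer P_c is 887 mb.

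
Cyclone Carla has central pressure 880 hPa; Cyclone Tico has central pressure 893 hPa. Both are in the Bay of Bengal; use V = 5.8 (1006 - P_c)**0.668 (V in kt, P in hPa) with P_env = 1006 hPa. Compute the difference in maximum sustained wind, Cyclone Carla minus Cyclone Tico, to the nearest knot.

10 kt

Cyclone Carla: ΔP = 126; V ≈ 5.8 × 126^0.668 ≈ 146.72 kt.
Cyclone Tico: ΔP = 113; V ≈ 5.8 × 113^0.668 ≈ 136.42 kt.
Difference ≈ 146.72 − 136.42 = 10.30 → 10 kt.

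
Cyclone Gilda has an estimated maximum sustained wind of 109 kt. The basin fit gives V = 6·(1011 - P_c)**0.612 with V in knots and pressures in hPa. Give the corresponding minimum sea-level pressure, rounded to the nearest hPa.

ΔP = (V / 6)^(1/0.612) = (109/6)^1.634.
109/6 = 18.167; 18.167^1.634 ≈ 114.19 hPa.
P_c = 1011 − 114.19 = 896.81 ≈ 897 hPa.

897 hPa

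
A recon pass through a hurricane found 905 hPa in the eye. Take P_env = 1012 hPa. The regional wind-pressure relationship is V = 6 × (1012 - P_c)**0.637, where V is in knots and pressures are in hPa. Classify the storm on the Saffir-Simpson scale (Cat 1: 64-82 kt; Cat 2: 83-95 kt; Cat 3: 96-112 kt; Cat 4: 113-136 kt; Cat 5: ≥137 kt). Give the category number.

4

ΔP = 1012 − 905 = 107 hPa.
V ≈ 6 × 107^0.637 = 6 × 19.62 ≈ 118 kt.
118 kt falls in the Category 4 band.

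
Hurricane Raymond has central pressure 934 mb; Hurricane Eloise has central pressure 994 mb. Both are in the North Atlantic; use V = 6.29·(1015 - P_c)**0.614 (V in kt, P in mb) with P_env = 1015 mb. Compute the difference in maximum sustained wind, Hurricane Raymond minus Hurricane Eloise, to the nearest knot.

Hurricane Raymond: ΔP = 81; V ≈ 6.29 × 81^0.614 ≈ 93.42 kt.
Hurricane Eloise: ΔP = 21; V ≈ 6.29 × 21^0.614 ≈ 40.78 kt.
Difference ≈ 93.42 − 40.78 = 52.64 → 53 kt.

53 kt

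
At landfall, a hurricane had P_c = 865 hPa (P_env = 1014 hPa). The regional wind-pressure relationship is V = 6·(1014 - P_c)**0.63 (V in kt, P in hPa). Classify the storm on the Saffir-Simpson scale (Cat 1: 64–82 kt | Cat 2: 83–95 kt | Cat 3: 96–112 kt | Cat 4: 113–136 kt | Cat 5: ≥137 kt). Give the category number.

ΔP = 1014 − 865 = 149 hPa.
V ≈ 6 × 149^0.63 = 6 × 23.39 ≈ 140 kt.
140 kt falls in the Category 5 band.

5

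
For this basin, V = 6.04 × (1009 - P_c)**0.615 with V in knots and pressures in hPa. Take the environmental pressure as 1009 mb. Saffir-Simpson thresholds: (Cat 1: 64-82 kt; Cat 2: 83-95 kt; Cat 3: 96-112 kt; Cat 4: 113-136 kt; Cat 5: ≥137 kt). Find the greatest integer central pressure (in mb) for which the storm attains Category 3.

Category 3 begins at V = 96 kt.
Required ΔP = (96/6.04)^(1/0.615) = 15.894^1.626 ≈ 89.79 mb.
P_c ≤ 1009 − 89.79 = 919.21, so the highest integer P_c is 919 mb.

919 mb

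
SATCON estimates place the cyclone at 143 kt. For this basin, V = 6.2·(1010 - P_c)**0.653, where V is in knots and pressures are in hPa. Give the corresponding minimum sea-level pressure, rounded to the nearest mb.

ΔP = (V / 6.2)^(1/0.653) = (143/6.2)^1.531.
143/6.2 = 23.065; 23.065^1.531 ≈ 122.24 mb.
P_c = 1010 − 122.24 = 887.76 ≈ 888 mb.

888 mb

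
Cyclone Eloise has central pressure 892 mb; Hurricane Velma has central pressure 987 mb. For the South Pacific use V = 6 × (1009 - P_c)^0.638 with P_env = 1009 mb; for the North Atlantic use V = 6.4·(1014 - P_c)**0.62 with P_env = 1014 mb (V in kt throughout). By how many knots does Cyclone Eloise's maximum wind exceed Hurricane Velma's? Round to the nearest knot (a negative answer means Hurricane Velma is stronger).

76 kt

Cyclone Eloise: ΔP = 117; V ≈ 6 × 117^0.638 ≈ 125.21 kt.
Hurricane Velma: ΔP = 27; V ≈ 6.4 × 27^0.62 ≈ 49.39 kt.
Difference ≈ 125.21 − 49.39 = 75.82 → 76 kt.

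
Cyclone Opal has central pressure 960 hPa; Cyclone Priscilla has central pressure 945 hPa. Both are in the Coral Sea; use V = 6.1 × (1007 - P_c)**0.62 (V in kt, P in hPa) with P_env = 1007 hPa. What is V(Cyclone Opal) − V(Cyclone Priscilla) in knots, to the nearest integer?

Cyclone Opal: ΔP = 47; V ≈ 6.1 × 47^0.62 ≈ 66.38 kt.
Cyclone Priscilla: ΔP = 62; V ≈ 6.1 × 62^0.62 ≈ 78.82 kt.
Difference ≈ 66.38 − 78.82 = -12.44 → -12 kt.

-12 kt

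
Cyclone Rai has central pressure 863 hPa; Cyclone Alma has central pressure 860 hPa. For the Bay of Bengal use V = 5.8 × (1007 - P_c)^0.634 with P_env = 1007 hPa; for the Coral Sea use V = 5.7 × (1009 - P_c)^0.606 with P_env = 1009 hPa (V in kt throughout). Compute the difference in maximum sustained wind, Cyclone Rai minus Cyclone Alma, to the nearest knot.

Cyclone Rai: ΔP = 144; V ≈ 5.8 × 144^0.634 ≈ 135.47 kt.
Cyclone Alma: ΔP = 149; V ≈ 5.7 × 149^0.606 ≈ 118.26 kt.
Difference ≈ 135.47 − 118.26 = 17.21 → 17 kt.

17 kt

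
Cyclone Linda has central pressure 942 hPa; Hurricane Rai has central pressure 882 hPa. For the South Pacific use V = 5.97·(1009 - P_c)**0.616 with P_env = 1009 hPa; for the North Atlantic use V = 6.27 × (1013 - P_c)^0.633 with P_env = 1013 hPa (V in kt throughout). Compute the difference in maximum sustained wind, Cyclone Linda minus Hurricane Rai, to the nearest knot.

-58 kt

Cyclone Linda: ΔP = 67; V ≈ 5.97 × 67^0.616 ≈ 79.59 kt.
Hurricane Rai: ΔP = 131; V ≈ 6.27 × 131^0.633 ≈ 137.25 kt.
Difference ≈ 79.59 − 137.25 = -57.66 → -58 kt.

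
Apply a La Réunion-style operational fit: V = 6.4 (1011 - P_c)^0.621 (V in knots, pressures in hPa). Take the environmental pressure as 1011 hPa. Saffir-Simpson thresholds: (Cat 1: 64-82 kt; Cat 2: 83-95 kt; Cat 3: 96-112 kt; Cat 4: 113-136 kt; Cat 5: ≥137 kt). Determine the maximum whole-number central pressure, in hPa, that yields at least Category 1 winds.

Category 1 begins at V = 64 kt.
Required ΔP = (64/6.4)^(1/0.621) = 10.000^1.610 ≈ 40.77 hPa.
P_c ≤ 1011 − 40.77 = 970.23, so the highest integer P_c is 970 hPa.

970 hPa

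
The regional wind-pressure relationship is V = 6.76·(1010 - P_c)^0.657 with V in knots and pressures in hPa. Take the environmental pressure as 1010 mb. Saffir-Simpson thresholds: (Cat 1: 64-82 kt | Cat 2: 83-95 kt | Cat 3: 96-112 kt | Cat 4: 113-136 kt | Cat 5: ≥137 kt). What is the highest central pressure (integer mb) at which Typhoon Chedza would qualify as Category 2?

Category 2 begins at V = 83 kt.
Required ΔP = (83/6.76)^(1/0.657) = 12.278^1.522 ≈ 45.47 mb.
P_c ≤ 1010 − 45.47 = 964.53, so the highest integer P_c is 964 mb.

964 mb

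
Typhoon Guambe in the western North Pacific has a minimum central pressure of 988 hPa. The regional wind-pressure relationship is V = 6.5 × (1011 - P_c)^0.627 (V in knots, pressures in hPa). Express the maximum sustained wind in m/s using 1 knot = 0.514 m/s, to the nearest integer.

24 m/s

ΔP = 1011 − 988 = 23 hPa.
V ≈ 6.5 × 23^0.627 = 6.5 × 7.142 ≈ 46.421 kt.
46.421 × 0.514 ≈ 23.86 m/s → 24 m/s.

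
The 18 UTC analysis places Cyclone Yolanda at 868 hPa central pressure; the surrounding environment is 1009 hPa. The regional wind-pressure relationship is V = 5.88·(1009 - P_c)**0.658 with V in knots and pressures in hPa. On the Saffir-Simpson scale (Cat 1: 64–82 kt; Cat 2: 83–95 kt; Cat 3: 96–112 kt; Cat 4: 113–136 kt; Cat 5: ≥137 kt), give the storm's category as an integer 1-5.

ΔP = 1009 − 868 = 141 hPa.
V ≈ 5.88 × 141^0.658 = 5.88 × 25.95 ≈ 153 kt.
153 kt falls in the Category 5 band.

5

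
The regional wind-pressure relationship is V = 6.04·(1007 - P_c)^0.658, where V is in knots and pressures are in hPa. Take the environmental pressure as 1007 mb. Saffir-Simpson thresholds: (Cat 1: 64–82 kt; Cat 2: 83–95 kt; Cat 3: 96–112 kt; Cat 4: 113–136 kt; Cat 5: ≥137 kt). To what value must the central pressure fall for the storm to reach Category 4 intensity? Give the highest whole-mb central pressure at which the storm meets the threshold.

Category 4 begins at V = 113 kt.
Required ΔP = (113/6.04)^(1/0.658) = 18.709^1.520 ≈ 85.74 mb.
P_c ≤ 1007 − 85.74 = 921.26, so the highest integer P_c is 921 mb.

921 mb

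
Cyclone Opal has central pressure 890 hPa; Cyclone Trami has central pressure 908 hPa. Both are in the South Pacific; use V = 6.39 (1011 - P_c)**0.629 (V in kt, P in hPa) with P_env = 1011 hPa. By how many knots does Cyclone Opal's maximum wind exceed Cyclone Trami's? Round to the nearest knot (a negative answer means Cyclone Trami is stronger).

Cyclone Opal: ΔP = 121; V ≈ 6.39 × 121^0.629 ≈ 130.49 kt.
Cyclone Trami: ΔP = 103; V ≈ 6.39 × 103^0.629 ≈ 117.92 kt.
Difference ≈ 130.49 − 117.92 = 12.57 → 13 kt.

13 kt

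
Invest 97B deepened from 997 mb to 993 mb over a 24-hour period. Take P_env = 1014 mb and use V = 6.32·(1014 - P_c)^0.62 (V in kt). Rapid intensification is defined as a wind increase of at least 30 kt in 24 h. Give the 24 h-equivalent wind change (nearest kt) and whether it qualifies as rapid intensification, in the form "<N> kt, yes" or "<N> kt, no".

V₁: ΔP = 17, V ≈ 6.32 × 17^0.62 ≈ 36.61 kt.
V₂: ΔP = 21, V ≈ 6.32 × 21^0.62 ≈ 41.73 kt.
ΔV over 24 h = 5.12 kt → 24 h equivalent = 5.12 × 24/24 ≈ 5.12 kt.
5 kt < 30 kt ⇒ not rapid intensification.

5 kt, no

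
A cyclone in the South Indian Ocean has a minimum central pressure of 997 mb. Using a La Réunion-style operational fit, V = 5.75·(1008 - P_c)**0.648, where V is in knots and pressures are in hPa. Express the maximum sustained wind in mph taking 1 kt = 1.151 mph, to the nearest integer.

31 mph

ΔP = 1008 − 997 = 11 mb.
V ≈ 5.75 × 11^0.648 = 5.75 × 4.730 ≈ 27.195 kt.
27.195 × 1.151 ≈ 31.30 mph → 31 mph.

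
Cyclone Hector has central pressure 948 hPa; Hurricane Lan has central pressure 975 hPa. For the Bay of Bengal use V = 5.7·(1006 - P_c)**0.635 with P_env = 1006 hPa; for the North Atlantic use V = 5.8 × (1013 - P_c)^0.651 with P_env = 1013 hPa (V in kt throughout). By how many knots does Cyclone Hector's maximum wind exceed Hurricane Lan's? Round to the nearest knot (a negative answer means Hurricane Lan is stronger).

13 kt

Cyclone Hector: ΔP = 58; V ≈ 5.7 × 58^0.635 ≈ 75.10 kt.
Hurricane Lan: ΔP = 38; V ≈ 5.8 × 38^0.651 ≈ 61.93 kt.
Difference ≈ 75.10 − 61.93 = 13.17 → 13 kt.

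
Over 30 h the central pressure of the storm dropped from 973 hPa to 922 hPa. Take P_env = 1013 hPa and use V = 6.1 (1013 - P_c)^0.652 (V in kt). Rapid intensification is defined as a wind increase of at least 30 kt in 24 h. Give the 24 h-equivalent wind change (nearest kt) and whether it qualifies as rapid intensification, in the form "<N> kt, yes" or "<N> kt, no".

V₁: ΔP = 40, V ≈ 6.1 × 40^0.652 ≈ 67.59 kt.
V₂: ΔP = 91, V ≈ 6.1 × 91^0.652 ≈ 115.51 kt.
ΔV over 30 h = 47.92 kt → 24 h equivalent = 47.92 × 24/30 ≈ 38.34 kt.
38 kt ≥ 30 kt ⇒ rapid intensification.

38 kt, yes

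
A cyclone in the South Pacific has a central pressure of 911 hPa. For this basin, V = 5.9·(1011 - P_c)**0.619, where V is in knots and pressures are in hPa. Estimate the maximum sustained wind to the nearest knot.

102 kt

ΔP = 1011 − 911 = 100 hPa.
100^0.619 ≈ 17.298.
V ≈ 5.9 × 17.298 ≈ 102.1 kt.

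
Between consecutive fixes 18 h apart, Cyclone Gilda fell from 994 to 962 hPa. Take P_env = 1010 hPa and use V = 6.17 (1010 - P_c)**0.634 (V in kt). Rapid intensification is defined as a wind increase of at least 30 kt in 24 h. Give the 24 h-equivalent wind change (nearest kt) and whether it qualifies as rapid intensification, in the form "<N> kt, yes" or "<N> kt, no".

48 kt, yes

V₁: ΔP = 16, V ≈ 6.17 × 16^0.634 ≈ 35.78 kt.
V₂: ΔP = 48, V ≈ 6.17 × 48^0.634 ≈ 71.81 kt.
ΔV over 18 h = 36.03 kt → 24 h equivalent = 36.03 × 24/18 ≈ 48.04 kt.
48 kt ≥ 30 kt ⇒ rapid intensification.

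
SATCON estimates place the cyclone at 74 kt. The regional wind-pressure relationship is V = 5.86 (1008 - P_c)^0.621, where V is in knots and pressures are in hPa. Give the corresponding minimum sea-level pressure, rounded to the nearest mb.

ΔP = (V / 5.86)^(1/0.621) = (74/5.86)^1.610.
74/5.86 = 12.628; 12.628^1.610 ≈ 59.36 mb.
P_c = 1008 − 59.36 = 948.64 ≈ 949 mb.

949 mb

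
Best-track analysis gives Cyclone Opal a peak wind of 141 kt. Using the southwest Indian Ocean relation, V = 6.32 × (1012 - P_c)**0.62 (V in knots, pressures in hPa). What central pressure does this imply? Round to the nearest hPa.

ΔP = (V / 6.32)^(1/0.62) = (141/6.32)^1.613.
141/6.32 = 22.310; 22.310^1.613 ≈ 149.62 hPa.
P_c = 1012 − 149.62 = 862.38 ≈ 862 hPa.

862 hPa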